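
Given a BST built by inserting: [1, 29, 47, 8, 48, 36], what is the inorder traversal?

Tree insertion order: [1, 29, 47, 8, 48, 36]
Tree (level-order array): [1, None, 29, 8, 47, None, None, 36, 48]
Inorder traversal: [1, 8, 29, 36, 47, 48]


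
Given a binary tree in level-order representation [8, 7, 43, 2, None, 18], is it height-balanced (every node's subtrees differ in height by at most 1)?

Tree (level-order array): [8, 7, 43, 2, None, 18]
Definition: a tree is height-balanced if, at every node, |h(left) - h(right)| <= 1 (empty subtree has height -1).
Bottom-up per-node check:
  node 2: h_left=-1, h_right=-1, diff=0 [OK], height=0
  node 7: h_left=0, h_right=-1, diff=1 [OK], height=1
  node 18: h_left=-1, h_right=-1, diff=0 [OK], height=0
  node 43: h_left=0, h_right=-1, diff=1 [OK], height=1
  node 8: h_left=1, h_right=1, diff=0 [OK], height=2
All nodes satisfy the balance condition.
Result: Balanced


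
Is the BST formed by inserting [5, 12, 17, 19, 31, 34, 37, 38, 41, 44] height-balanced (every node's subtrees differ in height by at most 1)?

Tree (level-order array): [5, None, 12, None, 17, None, 19, None, 31, None, 34, None, 37, None, 38, None, 41, None, 44]
Definition: a tree is height-balanced if, at every node, |h(left) - h(right)| <= 1 (empty subtree has height -1).
Bottom-up per-node check:
  node 44: h_left=-1, h_right=-1, diff=0 [OK], height=0
  node 41: h_left=-1, h_right=0, diff=1 [OK], height=1
  node 38: h_left=-1, h_right=1, diff=2 [FAIL (|-1-1|=2 > 1)], height=2
  node 37: h_left=-1, h_right=2, diff=3 [FAIL (|-1-2|=3 > 1)], height=3
  node 34: h_left=-1, h_right=3, diff=4 [FAIL (|-1-3|=4 > 1)], height=4
  node 31: h_left=-1, h_right=4, diff=5 [FAIL (|-1-4|=5 > 1)], height=5
  node 19: h_left=-1, h_right=5, diff=6 [FAIL (|-1-5|=6 > 1)], height=6
  node 17: h_left=-1, h_right=6, diff=7 [FAIL (|-1-6|=7 > 1)], height=7
  node 12: h_left=-1, h_right=7, diff=8 [FAIL (|-1-7|=8 > 1)], height=8
  node 5: h_left=-1, h_right=8, diff=9 [FAIL (|-1-8|=9 > 1)], height=9
Node 38 violates the condition: |-1 - 1| = 2 > 1.
Result: Not balanced


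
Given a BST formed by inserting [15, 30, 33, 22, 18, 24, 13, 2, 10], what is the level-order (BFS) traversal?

Tree insertion order: [15, 30, 33, 22, 18, 24, 13, 2, 10]
Tree (level-order array): [15, 13, 30, 2, None, 22, 33, None, 10, 18, 24]
BFS from the root, enqueuing left then right child of each popped node:
  queue [15] -> pop 15, enqueue [13, 30], visited so far: [15]
  queue [13, 30] -> pop 13, enqueue [2], visited so far: [15, 13]
  queue [30, 2] -> pop 30, enqueue [22, 33], visited so far: [15, 13, 30]
  queue [2, 22, 33] -> pop 2, enqueue [10], visited so far: [15, 13, 30, 2]
  queue [22, 33, 10] -> pop 22, enqueue [18, 24], visited so far: [15, 13, 30, 2, 22]
  queue [33, 10, 18, 24] -> pop 33, enqueue [none], visited so far: [15, 13, 30, 2, 22, 33]
  queue [10, 18, 24] -> pop 10, enqueue [none], visited so far: [15, 13, 30, 2, 22, 33, 10]
  queue [18, 24] -> pop 18, enqueue [none], visited so far: [15, 13, 30, 2, 22, 33, 10, 18]
  queue [24] -> pop 24, enqueue [none], visited so far: [15, 13, 30, 2, 22, 33, 10, 18, 24]
Result: [15, 13, 30, 2, 22, 33, 10, 18, 24]


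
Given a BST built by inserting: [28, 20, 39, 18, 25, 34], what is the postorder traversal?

Tree insertion order: [28, 20, 39, 18, 25, 34]
Tree (level-order array): [28, 20, 39, 18, 25, 34]
Postorder traversal: [18, 25, 20, 34, 39, 28]


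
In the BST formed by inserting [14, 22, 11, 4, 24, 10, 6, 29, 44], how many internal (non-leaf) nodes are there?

Tree built from: [14, 22, 11, 4, 24, 10, 6, 29, 44]
Tree (level-order array): [14, 11, 22, 4, None, None, 24, None, 10, None, 29, 6, None, None, 44]
Rule: An internal node has at least one child.
Per-node child counts:
  node 14: 2 child(ren)
  node 11: 1 child(ren)
  node 4: 1 child(ren)
  node 10: 1 child(ren)
  node 6: 0 child(ren)
  node 22: 1 child(ren)
  node 24: 1 child(ren)
  node 29: 1 child(ren)
  node 44: 0 child(ren)
Matching nodes: [14, 11, 4, 10, 22, 24, 29]
Count of internal (non-leaf) nodes: 7


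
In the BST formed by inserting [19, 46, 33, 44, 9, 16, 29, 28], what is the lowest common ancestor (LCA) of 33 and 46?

Tree insertion order: [19, 46, 33, 44, 9, 16, 29, 28]
Tree (level-order array): [19, 9, 46, None, 16, 33, None, None, None, 29, 44, 28]
In a BST, the LCA of p=33, q=46 is the first node v on the
root-to-leaf path with p <= v <= q (go left if both < v, right if both > v).
Walk from root:
  at 19: both 33 and 46 > 19, go right
  at 46: 33 <= 46 <= 46, this is the LCA
LCA = 46


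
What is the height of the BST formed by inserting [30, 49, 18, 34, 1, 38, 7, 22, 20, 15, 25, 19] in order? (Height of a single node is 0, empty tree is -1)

Insertion order: [30, 49, 18, 34, 1, 38, 7, 22, 20, 15, 25, 19]
Tree (level-order array): [30, 18, 49, 1, 22, 34, None, None, 7, 20, 25, None, 38, None, 15, 19]
Compute height bottom-up (empty subtree = -1):
  height(15) = 1 + max(-1, -1) = 0
  height(7) = 1 + max(-1, 0) = 1
  height(1) = 1 + max(-1, 1) = 2
  height(19) = 1 + max(-1, -1) = 0
  height(20) = 1 + max(0, -1) = 1
  height(25) = 1 + max(-1, -1) = 0
  height(22) = 1 + max(1, 0) = 2
  height(18) = 1 + max(2, 2) = 3
  height(38) = 1 + max(-1, -1) = 0
  height(34) = 1 + max(-1, 0) = 1
  height(49) = 1 + max(1, -1) = 2
  height(30) = 1 + max(3, 2) = 4
Height = 4


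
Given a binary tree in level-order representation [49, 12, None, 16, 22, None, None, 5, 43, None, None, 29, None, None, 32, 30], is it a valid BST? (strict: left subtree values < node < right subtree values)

Level-order array: [49, 12, None, 16, 22, None, None, 5, 43, None, None, 29, None, None, 32, 30]
Validate using subtree bounds (lo, hi): at each node, require lo < value < hi,
then recurse left with hi=value and right with lo=value.
Preorder trace (stopping at first violation):
  at node 49 with bounds (-inf, +inf): OK
  at node 12 with bounds (-inf, 49): OK
  at node 16 with bounds (-inf, 12): VIOLATION
Node 16 violates its bound: not (-inf < 16 < 12).
Result: Not a valid BST


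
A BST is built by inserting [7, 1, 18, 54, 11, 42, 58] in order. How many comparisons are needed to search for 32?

Search path for 32: 7 -> 18 -> 54 -> 42
Found: False
Comparisons: 4


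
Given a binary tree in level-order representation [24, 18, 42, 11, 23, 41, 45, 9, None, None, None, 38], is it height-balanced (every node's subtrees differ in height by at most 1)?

Tree (level-order array): [24, 18, 42, 11, 23, 41, 45, 9, None, None, None, 38]
Definition: a tree is height-balanced if, at every node, |h(left) - h(right)| <= 1 (empty subtree has height -1).
Bottom-up per-node check:
  node 9: h_left=-1, h_right=-1, diff=0 [OK], height=0
  node 11: h_left=0, h_right=-1, diff=1 [OK], height=1
  node 23: h_left=-1, h_right=-1, diff=0 [OK], height=0
  node 18: h_left=1, h_right=0, diff=1 [OK], height=2
  node 38: h_left=-1, h_right=-1, diff=0 [OK], height=0
  node 41: h_left=0, h_right=-1, diff=1 [OK], height=1
  node 45: h_left=-1, h_right=-1, diff=0 [OK], height=0
  node 42: h_left=1, h_right=0, diff=1 [OK], height=2
  node 24: h_left=2, h_right=2, diff=0 [OK], height=3
All nodes satisfy the balance condition.
Result: Balanced


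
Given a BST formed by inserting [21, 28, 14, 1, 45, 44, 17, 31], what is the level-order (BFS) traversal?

Tree insertion order: [21, 28, 14, 1, 45, 44, 17, 31]
Tree (level-order array): [21, 14, 28, 1, 17, None, 45, None, None, None, None, 44, None, 31]
BFS from the root, enqueuing left then right child of each popped node:
  queue [21] -> pop 21, enqueue [14, 28], visited so far: [21]
  queue [14, 28] -> pop 14, enqueue [1, 17], visited so far: [21, 14]
  queue [28, 1, 17] -> pop 28, enqueue [45], visited so far: [21, 14, 28]
  queue [1, 17, 45] -> pop 1, enqueue [none], visited so far: [21, 14, 28, 1]
  queue [17, 45] -> pop 17, enqueue [none], visited so far: [21, 14, 28, 1, 17]
  queue [45] -> pop 45, enqueue [44], visited so far: [21, 14, 28, 1, 17, 45]
  queue [44] -> pop 44, enqueue [31], visited so far: [21, 14, 28, 1, 17, 45, 44]
  queue [31] -> pop 31, enqueue [none], visited so far: [21, 14, 28, 1, 17, 45, 44, 31]
Result: [21, 14, 28, 1, 17, 45, 44, 31]


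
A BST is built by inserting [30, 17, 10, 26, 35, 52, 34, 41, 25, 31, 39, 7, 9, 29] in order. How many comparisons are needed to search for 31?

Search path for 31: 30 -> 35 -> 34 -> 31
Found: True
Comparisons: 4


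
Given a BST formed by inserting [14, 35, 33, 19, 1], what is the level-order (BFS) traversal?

Tree insertion order: [14, 35, 33, 19, 1]
Tree (level-order array): [14, 1, 35, None, None, 33, None, 19]
BFS from the root, enqueuing left then right child of each popped node:
  queue [14] -> pop 14, enqueue [1, 35], visited so far: [14]
  queue [1, 35] -> pop 1, enqueue [none], visited so far: [14, 1]
  queue [35] -> pop 35, enqueue [33], visited so far: [14, 1, 35]
  queue [33] -> pop 33, enqueue [19], visited so far: [14, 1, 35, 33]
  queue [19] -> pop 19, enqueue [none], visited so far: [14, 1, 35, 33, 19]
Result: [14, 1, 35, 33, 19]


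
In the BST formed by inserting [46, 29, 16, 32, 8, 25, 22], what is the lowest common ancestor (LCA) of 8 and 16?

Tree insertion order: [46, 29, 16, 32, 8, 25, 22]
Tree (level-order array): [46, 29, None, 16, 32, 8, 25, None, None, None, None, 22]
In a BST, the LCA of p=8, q=16 is the first node v on the
root-to-leaf path with p <= v <= q (go left if both < v, right if both > v).
Walk from root:
  at 46: both 8 and 16 < 46, go left
  at 29: both 8 and 16 < 29, go left
  at 16: 8 <= 16 <= 16, this is the LCA
LCA = 16


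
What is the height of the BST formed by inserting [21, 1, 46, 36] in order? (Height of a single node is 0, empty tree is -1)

Insertion order: [21, 1, 46, 36]
Tree (level-order array): [21, 1, 46, None, None, 36]
Compute height bottom-up (empty subtree = -1):
  height(1) = 1 + max(-1, -1) = 0
  height(36) = 1 + max(-1, -1) = 0
  height(46) = 1 + max(0, -1) = 1
  height(21) = 1 + max(0, 1) = 2
Height = 2


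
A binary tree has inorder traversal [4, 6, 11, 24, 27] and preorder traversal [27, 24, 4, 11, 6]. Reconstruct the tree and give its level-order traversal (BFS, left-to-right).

Inorder:  [4, 6, 11, 24, 27]
Preorder: [27, 24, 4, 11, 6]
Algorithm: preorder visits root first, so consume preorder in order;
for each root, split the current inorder slice at that value into
left-subtree inorder and right-subtree inorder, then recurse.
Recursive splits:
  root=27; inorder splits into left=[4, 6, 11, 24], right=[]
  root=24; inorder splits into left=[4, 6, 11], right=[]
  root=4; inorder splits into left=[], right=[6, 11]
  root=11; inorder splits into left=[6], right=[]
  root=6; inorder splits into left=[], right=[]
Reconstructed level-order: [27, 24, 4, 11, 6]


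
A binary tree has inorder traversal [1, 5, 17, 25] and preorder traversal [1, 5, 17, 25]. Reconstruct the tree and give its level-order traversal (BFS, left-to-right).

Inorder:  [1, 5, 17, 25]
Preorder: [1, 5, 17, 25]
Algorithm: preorder visits root first, so consume preorder in order;
for each root, split the current inorder slice at that value into
left-subtree inorder and right-subtree inorder, then recurse.
Recursive splits:
  root=1; inorder splits into left=[], right=[5, 17, 25]
  root=5; inorder splits into left=[], right=[17, 25]
  root=17; inorder splits into left=[], right=[25]
  root=25; inorder splits into left=[], right=[]
Reconstructed level-order: [1, 5, 17, 25]


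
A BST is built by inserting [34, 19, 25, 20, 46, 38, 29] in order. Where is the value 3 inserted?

Starting tree (level order): [34, 19, 46, None, 25, 38, None, 20, 29]
Insertion path: 34 -> 19
Result: insert 3 as left child of 19
Final tree (level order): [34, 19, 46, 3, 25, 38, None, None, None, 20, 29]


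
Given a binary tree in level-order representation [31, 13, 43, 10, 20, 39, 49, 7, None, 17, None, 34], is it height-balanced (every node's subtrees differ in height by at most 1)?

Tree (level-order array): [31, 13, 43, 10, 20, 39, 49, 7, None, 17, None, 34]
Definition: a tree is height-balanced if, at every node, |h(left) - h(right)| <= 1 (empty subtree has height -1).
Bottom-up per-node check:
  node 7: h_left=-1, h_right=-1, diff=0 [OK], height=0
  node 10: h_left=0, h_right=-1, diff=1 [OK], height=1
  node 17: h_left=-1, h_right=-1, diff=0 [OK], height=0
  node 20: h_left=0, h_right=-1, diff=1 [OK], height=1
  node 13: h_left=1, h_right=1, diff=0 [OK], height=2
  node 34: h_left=-1, h_right=-1, diff=0 [OK], height=0
  node 39: h_left=0, h_right=-1, diff=1 [OK], height=1
  node 49: h_left=-1, h_right=-1, diff=0 [OK], height=0
  node 43: h_left=1, h_right=0, diff=1 [OK], height=2
  node 31: h_left=2, h_right=2, diff=0 [OK], height=3
All nodes satisfy the balance condition.
Result: Balanced


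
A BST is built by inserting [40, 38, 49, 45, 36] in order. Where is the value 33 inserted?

Starting tree (level order): [40, 38, 49, 36, None, 45]
Insertion path: 40 -> 38 -> 36
Result: insert 33 as left child of 36
Final tree (level order): [40, 38, 49, 36, None, 45, None, 33]


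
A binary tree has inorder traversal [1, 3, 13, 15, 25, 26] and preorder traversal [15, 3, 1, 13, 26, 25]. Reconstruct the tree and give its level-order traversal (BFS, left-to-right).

Inorder:  [1, 3, 13, 15, 25, 26]
Preorder: [15, 3, 1, 13, 26, 25]
Algorithm: preorder visits root first, so consume preorder in order;
for each root, split the current inorder slice at that value into
left-subtree inorder and right-subtree inorder, then recurse.
Recursive splits:
  root=15; inorder splits into left=[1, 3, 13], right=[25, 26]
  root=3; inorder splits into left=[1], right=[13]
  root=1; inorder splits into left=[], right=[]
  root=13; inorder splits into left=[], right=[]
  root=26; inorder splits into left=[25], right=[]
  root=25; inorder splits into left=[], right=[]
Reconstructed level-order: [15, 3, 26, 1, 13, 25]


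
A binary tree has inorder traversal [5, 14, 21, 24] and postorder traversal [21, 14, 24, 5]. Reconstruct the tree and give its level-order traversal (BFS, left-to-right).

Inorder:   [5, 14, 21, 24]
Postorder: [21, 14, 24, 5]
Algorithm: postorder visits root last, so walk postorder right-to-left;
each value is the root of the current inorder slice — split it at that
value, recurse on the right subtree first, then the left.
Recursive splits:
  root=5; inorder splits into left=[], right=[14, 21, 24]
  root=24; inorder splits into left=[14, 21], right=[]
  root=14; inorder splits into left=[], right=[21]
  root=21; inorder splits into left=[], right=[]
Reconstructed level-order: [5, 24, 14, 21]


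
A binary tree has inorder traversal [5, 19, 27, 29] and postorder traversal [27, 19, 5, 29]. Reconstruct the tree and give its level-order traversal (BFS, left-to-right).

Inorder:   [5, 19, 27, 29]
Postorder: [27, 19, 5, 29]
Algorithm: postorder visits root last, so walk postorder right-to-left;
each value is the root of the current inorder slice — split it at that
value, recurse on the right subtree first, then the left.
Recursive splits:
  root=29; inorder splits into left=[5, 19, 27], right=[]
  root=5; inorder splits into left=[], right=[19, 27]
  root=19; inorder splits into left=[], right=[27]
  root=27; inorder splits into left=[], right=[]
Reconstructed level-order: [29, 5, 19, 27]


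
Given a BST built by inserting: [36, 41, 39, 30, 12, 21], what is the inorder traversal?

Tree insertion order: [36, 41, 39, 30, 12, 21]
Tree (level-order array): [36, 30, 41, 12, None, 39, None, None, 21]
Inorder traversal: [12, 21, 30, 36, 39, 41]


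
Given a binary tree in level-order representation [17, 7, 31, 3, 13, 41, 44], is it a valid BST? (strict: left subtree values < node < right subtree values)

Level-order array: [17, 7, 31, 3, 13, 41, 44]
Validate using subtree bounds (lo, hi): at each node, require lo < value < hi,
then recurse left with hi=value and right with lo=value.
Preorder trace (stopping at first violation):
  at node 17 with bounds (-inf, +inf): OK
  at node 7 with bounds (-inf, 17): OK
  at node 3 with bounds (-inf, 7): OK
  at node 13 with bounds (7, 17): OK
  at node 31 with bounds (17, +inf): OK
  at node 41 with bounds (17, 31): VIOLATION
Node 41 violates its bound: not (17 < 41 < 31).
Result: Not a valid BST


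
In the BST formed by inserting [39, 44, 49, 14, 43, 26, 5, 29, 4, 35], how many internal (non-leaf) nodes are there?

Tree built from: [39, 44, 49, 14, 43, 26, 5, 29, 4, 35]
Tree (level-order array): [39, 14, 44, 5, 26, 43, 49, 4, None, None, 29, None, None, None, None, None, None, None, 35]
Rule: An internal node has at least one child.
Per-node child counts:
  node 39: 2 child(ren)
  node 14: 2 child(ren)
  node 5: 1 child(ren)
  node 4: 0 child(ren)
  node 26: 1 child(ren)
  node 29: 1 child(ren)
  node 35: 0 child(ren)
  node 44: 2 child(ren)
  node 43: 0 child(ren)
  node 49: 0 child(ren)
Matching nodes: [39, 14, 5, 26, 29, 44]
Count of internal (non-leaf) nodes: 6


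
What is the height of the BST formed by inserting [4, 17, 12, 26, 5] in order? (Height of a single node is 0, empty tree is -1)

Insertion order: [4, 17, 12, 26, 5]
Tree (level-order array): [4, None, 17, 12, 26, 5]
Compute height bottom-up (empty subtree = -1):
  height(5) = 1 + max(-1, -1) = 0
  height(12) = 1 + max(0, -1) = 1
  height(26) = 1 + max(-1, -1) = 0
  height(17) = 1 + max(1, 0) = 2
  height(4) = 1 + max(-1, 2) = 3
Height = 3


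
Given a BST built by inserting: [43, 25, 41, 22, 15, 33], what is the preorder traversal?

Tree insertion order: [43, 25, 41, 22, 15, 33]
Tree (level-order array): [43, 25, None, 22, 41, 15, None, 33]
Preorder traversal: [43, 25, 22, 15, 41, 33]


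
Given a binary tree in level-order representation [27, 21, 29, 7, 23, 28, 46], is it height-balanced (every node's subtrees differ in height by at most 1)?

Tree (level-order array): [27, 21, 29, 7, 23, 28, 46]
Definition: a tree is height-balanced if, at every node, |h(left) - h(right)| <= 1 (empty subtree has height -1).
Bottom-up per-node check:
  node 7: h_left=-1, h_right=-1, diff=0 [OK], height=0
  node 23: h_left=-1, h_right=-1, diff=0 [OK], height=0
  node 21: h_left=0, h_right=0, diff=0 [OK], height=1
  node 28: h_left=-1, h_right=-1, diff=0 [OK], height=0
  node 46: h_left=-1, h_right=-1, diff=0 [OK], height=0
  node 29: h_left=0, h_right=0, diff=0 [OK], height=1
  node 27: h_left=1, h_right=1, diff=0 [OK], height=2
All nodes satisfy the balance condition.
Result: Balanced


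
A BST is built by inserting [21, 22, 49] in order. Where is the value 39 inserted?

Starting tree (level order): [21, None, 22, None, 49]
Insertion path: 21 -> 22 -> 49
Result: insert 39 as left child of 49
Final tree (level order): [21, None, 22, None, 49, 39]


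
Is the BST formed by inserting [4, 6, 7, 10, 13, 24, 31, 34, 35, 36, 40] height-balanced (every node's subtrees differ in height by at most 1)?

Tree (level-order array): [4, None, 6, None, 7, None, 10, None, 13, None, 24, None, 31, None, 34, None, 35, None, 36, None, 40]
Definition: a tree is height-balanced if, at every node, |h(left) - h(right)| <= 1 (empty subtree has height -1).
Bottom-up per-node check:
  node 40: h_left=-1, h_right=-1, diff=0 [OK], height=0
  node 36: h_left=-1, h_right=0, diff=1 [OK], height=1
  node 35: h_left=-1, h_right=1, diff=2 [FAIL (|-1-1|=2 > 1)], height=2
  node 34: h_left=-1, h_right=2, diff=3 [FAIL (|-1-2|=3 > 1)], height=3
  node 31: h_left=-1, h_right=3, diff=4 [FAIL (|-1-3|=4 > 1)], height=4
  node 24: h_left=-1, h_right=4, diff=5 [FAIL (|-1-4|=5 > 1)], height=5
  node 13: h_left=-1, h_right=5, diff=6 [FAIL (|-1-5|=6 > 1)], height=6
  node 10: h_left=-1, h_right=6, diff=7 [FAIL (|-1-6|=7 > 1)], height=7
  node 7: h_left=-1, h_right=7, diff=8 [FAIL (|-1-7|=8 > 1)], height=8
  node 6: h_left=-1, h_right=8, diff=9 [FAIL (|-1-8|=9 > 1)], height=9
  node 4: h_left=-1, h_right=9, diff=10 [FAIL (|-1-9|=10 > 1)], height=10
Node 35 violates the condition: |-1 - 1| = 2 > 1.
Result: Not balanced


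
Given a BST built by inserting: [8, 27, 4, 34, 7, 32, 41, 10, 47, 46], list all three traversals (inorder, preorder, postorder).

Tree insertion order: [8, 27, 4, 34, 7, 32, 41, 10, 47, 46]
Tree (level-order array): [8, 4, 27, None, 7, 10, 34, None, None, None, None, 32, 41, None, None, None, 47, 46]
Inorder (L, root, R): [4, 7, 8, 10, 27, 32, 34, 41, 46, 47]
Preorder (root, L, R): [8, 4, 7, 27, 10, 34, 32, 41, 47, 46]
Postorder (L, R, root): [7, 4, 10, 32, 46, 47, 41, 34, 27, 8]


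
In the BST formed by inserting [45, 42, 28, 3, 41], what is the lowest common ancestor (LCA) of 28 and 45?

Tree insertion order: [45, 42, 28, 3, 41]
Tree (level-order array): [45, 42, None, 28, None, 3, 41]
In a BST, the LCA of p=28, q=45 is the first node v on the
root-to-leaf path with p <= v <= q (go left if both < v, right if both > v).
Walk from root:
  at 45: 28 <= 45 <= 45, this is the LCA
LCA = 45


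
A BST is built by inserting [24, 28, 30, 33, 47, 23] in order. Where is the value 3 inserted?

Starting tree (level order): [24, 23, 28, None, None, None, 30, None, 33, None, 47]
Insertion path: 24 -> 23
Result: insert 3 as left child of 23
Final tree (level order): [24, 23, 28, 3, None, None, 30, None, None, None, 33, None, 47]


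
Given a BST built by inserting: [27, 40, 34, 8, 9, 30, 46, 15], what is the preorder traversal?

Tree insertion order: [27, 40, 34, 8, 9, 30, 46, 15]
Tree (level-order array): [27, 8, 40, None, 9, 34, 46, None, 15, 30]
Preorder traversal: [27, 8, 9, 15, 40, 34, 30, 46]


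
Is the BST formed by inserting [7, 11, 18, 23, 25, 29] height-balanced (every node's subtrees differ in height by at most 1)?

Tree (level-order array): [7, None, 11, None, 18, None, 23, None, 25, None, 29]
Definition: a tree is height-balanced if, at every node, |h(left) - h(right)| <= 1 (empty subtree has height -1).
Bottom-up per-node check:
  node 29: h_left=-1, h_right=-1, diff=0 [OK], height=0
  node 25: h_left=-1, h_right=0, diff=1 [OK], height=1
  node 23: h_left=-1, h_right=1, diff=2 [FAIL (|-1-1|=2 > 1)], height=2
  node 18: h_left=-1, h_right=2, diff=3 [FAIL (|-1-2|=3 > 1)], height=3
  node 11: h_left=-1, h_right=3, diff=4 [FAIL (|-1-3|=4 > 1)], height=4
  node 7: h_left=-1, h_right=4, diff=5 [FAIL (|-1-4|=5 > 1)], height=5
Node 23 violates the condition: |-1 - 1| = 2 > 1.
Result: Not balanced


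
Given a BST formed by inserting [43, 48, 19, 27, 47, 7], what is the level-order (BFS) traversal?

Tree insertion order: [43, 48, 19, 27, 47, 7]
Tree (level-order array): [43, 19, 48, 7, 27, 47]
BFS from the root, enqueuing left then right child of each popped node:
  queue [43] -> pop 43, enqueue [19, 48], visited so far: [43]
  queue [19, 48] -> pop 19, enqueue [7, 27], visited so far: [43, 19]
  queue [48, 7, 27] -> pop 48, enqueue [47], visited so far: [43, 19, 48]
  queue [7, 27, 47] -> pop 7, enqueue [none], visited so far: [43, 19, 48, 7]
  queue [27, 47] -> pop 27, enqueue [none], visited so far: [43, 19, 48, 7, 27]
  queue [47] -> pop 47, enqueue [none], visited so far: [43, 19, 48, 7, 27, 47]
Result: [43, 19, 48, 7, 27, 47]


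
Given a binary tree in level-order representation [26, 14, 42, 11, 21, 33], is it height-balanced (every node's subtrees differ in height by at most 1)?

Tree (level-order array): [26, 14, 42, 11, 21, 33]
Definition: a tree is height-balanced if, at every node, |h(left) - h(right)| <= 1 (empty subtree has height -1).
Bottom-up per-node check:
  node 11: h_left=-1, h_right=-1, diff=0 [OK], height=0
  node 21: h_left=-1, h_right=-1, diff=0 [OK], height=0
  node 14: h_left=0, h_right=0, diff=0 [OK], height=1
  node 33: h_left=-1, h_right=-1, diff=0 [OK], height=0
  node 42: h_left=0, h_right=-1, diff=1 [OK], height=1
  node 26: h_left=1, h_right=1, diff=0 [OK], height=2
All nodes satisfy the balance condition.
Result: Balanced


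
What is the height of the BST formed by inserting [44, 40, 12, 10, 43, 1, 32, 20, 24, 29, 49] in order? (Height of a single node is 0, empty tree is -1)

Insertion order: [44, 40, 12, 10, 43, 1, 32, 20, 24, 29, 49]
Tree (level-order array): [44, 40, 49, 12, 43, None, None, 10, 32, None, None, 1, None, 20, None, None, None, None, 24, None, 29]
Compute height bottom-up (empty subtree = -1):
  height(1) = 1 + max(-1, -1) = 0
  height(10) = 1 + max(0, -1) = 1
  height(29) = 1 + max(-1, -1) = 0
  height(24) = 1 + max(-1, 0) = 1
  height(20) = 1 + max(-1, 1) = 2
  height(32) = 1 + max(2, -1) = 3
  height(12) = 1 + max(1, 3) = 4
  height(43) = 1 + max(-1, -1) = 0
  height(40) = 1 + max(4, 0) = 5
  height(49) = 1 + max(-1, -1) = 0
  height(44) = 1 + max(5, 0) = 6
Height = 6


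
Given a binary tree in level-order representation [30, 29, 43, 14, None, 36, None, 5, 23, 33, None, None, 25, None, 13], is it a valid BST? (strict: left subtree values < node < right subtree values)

Level-order array: [30, 29, 43, 14, None, 36, None, 5, 23, 33, None, None, 25, None, 13]
Validate using subtree bounds (lo, hi): at each node, require lo < value < hi,
then recurse left with hi=value and right with lo=value.
Preorder trace (stopping at first violation):
  at node 30 with bounds (-inf, +inf): OK
  at node 29 with bounds (-inf, 30): OK
  at node 14 with bounds (-inf, 29): OK
  at node 5 with bounds (-inf, 14): OK
  at node 25 with bounds (5, 14): VIOLATION
Node 25 violates its bound: not (5 < 25 < 14).
Result: Not a valid BST


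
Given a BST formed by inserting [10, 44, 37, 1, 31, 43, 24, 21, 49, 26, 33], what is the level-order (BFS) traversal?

Tree insertion order: [10, 44, 37, 1, 31, 43, 24, 21, 49, 26, 33]
Tree (level-order array): [10, 1, 44, None, None, 37, 49, 31, 43, None, None, 24, 33, None, None, 21, 26]
BFS from the root, enqueuing left then right child of each popped node:
  queue [10] -> pop 10, enqueue [1, 44], visited so far: [10]
  queue [1, 44] -> pop 1, enqueue [none], visited so far: [10, 1]
  queue [44] -> pop 44, enqueue [37, 49], visited so far: [10, 1, 44]
  queue [37, 49] -> pop 37, enqueue [31, 43], visited so far: [10, 1, 44, 37]
  queue [49, 31, 43] -> pop 49, enqueue [none], visited so far: [10, 1, 44, 37, 49]
  queue [31, 43] -> pop 31, enqueue [24, 33], visited so far: [10, 1, 44, 37, 49, 31]
  queue [43, 24, 33] -> pop 43, enqueue [none], visited so far: [10, 1, 44, 37, 49, 31, 43]
  queue [24, 33] -> pop 24, enqueue [21, 26], visited so far: [10, 1, 44, 37, 49, 31, 43, 24]
  queue [33, 21, 26] -> pop 33, enqueue [none], visited so far: [10, 1, 44, 37, 49, 31, 43, 24, 33]
  queue [21, 26] -> pop 21, enqueue [none], visited so far: [10, 1, 44, 37, 49, 31, 43, 24, 33, 21]
  queue [26] -> pop 26, enqueue [none], visited so far: [10, 1, 44, 37, 49, 31, 43, 24, 33, 21, 26]
Result: [10, 1, 44, 37, 49, 31, 43, 24, 33, 21, 26]


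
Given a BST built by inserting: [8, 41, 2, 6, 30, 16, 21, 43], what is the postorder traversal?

Tree insertion order: [8, 41, 2, 6, 30, 16, 21, 43]
Tree (level-order array): [8, 2, 41, None, 6, 30, 43, None, None, 16, None, None, None, None, 21]
Postorder traversal: [6, 2, 21, 16, 30, 43, 41, 8]


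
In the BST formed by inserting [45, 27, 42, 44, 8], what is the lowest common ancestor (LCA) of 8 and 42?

Tree insertion order: [45, 27, 42, 44, 8]
Tree (level-order array): [45, 27, None, 8, 42, None, None, None, 44]
In a BST, the LCA of p=8, q=42 is the first node v on the
root-to-leaf path with p <= v <= q (go left if both < v, right if both > v).
Walk from root:
  at 45: both 8 and 42 < 45, go left
  at 27: 8 <= 27 <= 42, this is the LCA
LCA = 27


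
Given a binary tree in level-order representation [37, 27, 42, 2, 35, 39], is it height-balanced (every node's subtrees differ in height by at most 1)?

Tree (level-order array): [37, 27, 42, 2, 35, 39]
Definition: a tree is height-balanced if, at every node, |h(left) - h(right)| <= 1 (empty subtree has height -1).
Bottom-up per-node check:
  node 2: h_left=-1, h_right=-1, diff=0 [OK], height=0
  node 35: h_left=-1, h_right=-1, diff=0 [OK], height=0
  node 27: h_left=0, h_right=0, diff=0 [OK], height=1
  node 39: h_left=-1, h_right=-1, diff=0 [OK], height=0
  node 42: h_left=0, h_right=-1, diff=1 [OK], height=1
  node 37: h_left=1, h_right=1, diff=0 [OK], height=2
All nodes satisfy the balance condition.
Result: Balanced


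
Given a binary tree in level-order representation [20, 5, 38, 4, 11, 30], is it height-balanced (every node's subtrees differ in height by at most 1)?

Tree (level-order array): [20, 5, 38, 4, 11, 30]
Definition: a tree is height-balanced if, at every node, |h(left) - h(right)| <= 1 (empty subtree has height -1).
Bottom-up per-node check:
  node 4: h_left=-1, h_right=-1, diff=0 [OK], height=0
  node 11: h_left=-1, h_right=-1, diff=0 [OK], height=0
  node 5: h_left=0, h_right=0, diff=0 [OK], height=1
  node 30: h_left=-1, h_right=-1, diff=0 [OK], height=0
  node 38: h_left=0, h_right=-1, diff=1 [OK], height=1
  node 20: h_left=1, h_right=1, diff=0 [OK], height=2
All nodes satisfy the balance condition.
Result: Balanced


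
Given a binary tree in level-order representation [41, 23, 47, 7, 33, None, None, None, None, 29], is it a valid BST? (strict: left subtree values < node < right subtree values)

Level-order array: [41, 23, 47, 7, 33, None, None, None, None, 29]
Validate using subtree bounds (lo, hi): at each node, require lo < value < hi,
then recurse left with hi=value and right with lo=value.
Preorder trace (stopping at first violation):
  at node 41 with bounds (-inf, +inf): OK
  at node 23 with bounds (-inf, 41): OK
  at node 7 with bounds (-inf, 23): OK
  at node 33 with bounds (23, 41): OK
  at node 29 with bounds (23, 33): OK
  at node 47 with bounds (41, +inf): OK
No violation found at any node.
Result: Valid BST


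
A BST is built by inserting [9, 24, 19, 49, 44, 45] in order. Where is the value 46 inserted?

Starting tree (level order): [9, None, 24, 19, 49, None, None, 44, None, None, 45]
Insertion path: 9 -> 24 -> 49 -> 44 -> 45
Result: insert 46 as right child of 45
Final tree (level order): [9, None, 24, 19, 49, None, None, 44, None, None, 45, None, 46]


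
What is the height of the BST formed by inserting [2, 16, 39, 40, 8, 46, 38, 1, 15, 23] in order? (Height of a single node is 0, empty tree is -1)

Insertion order: [2, 16, 39, 40, 8, 46, 38, 1, 15, 23]
Tree (level-order array): [2, 1, 16, None, None, 8, 39, None, 15, 38, 40, None, None, 23, None, None, 46]
Compute height bottom-up (empty subtree = -1):
  height(1) = 1 + max(-1, -1) = 0
  height(15) = 1 + max(-1, -1) = 0
  height(8) = 1 + max(-1, 0) = 1
  height(23) = 1 + max(-1, -1) = 0
  height(38) = 1 + max(0, -1) = 1
  height(46) = 1 + max(-1, -1) = 0
  height(40) = 1 + max(-1, 0) = 1
  height(39) = 1 + max(1, 1) = 2
  height(16) = 1 + max(1, 2) = 3
  height(2) = 1 + max(0, 3) = 4
Height = 4


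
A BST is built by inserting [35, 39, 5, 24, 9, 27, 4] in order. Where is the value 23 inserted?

Starting tree (level order): [35, 5, 39, 4, 24, None, None, None, None, 9, 27]
Insertion path: 35 -> 5 -> 24 -> 9
Result: insert 23 as right child of 9
Final tree (level order): [35, 5, 39, 4, 24, None, None, None, None, 9, 27, None, 23]


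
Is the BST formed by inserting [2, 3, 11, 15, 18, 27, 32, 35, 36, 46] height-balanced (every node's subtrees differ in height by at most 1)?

Tree (level-order array): [2, None, 3, None, 11, None, 15, None, 18, None, 27, None, 32, None, 35, None, 36, None, 46]
Definition: a tree is height-balanced if, at every node, |h(left) - h(right)| <= 1 (empty subtree has height -1).
Bottom-up per-node check:
  node 46: h_left=-1, h_right=-1, diff=0 [OK], height=0
  node 36: h_left=-1, h_right=0, diff=1 [OK], height=1
  node 35: h_left=-1, h_right=1, diff=2 [FAIL (|-1-1|=2 > 1)], height=2
  node 32: h_left=-1, h_right=2, diff=3 [FAIL (|-1-2|=3 > 1)], height=3
  node 27: h_left=-1, h_right=3, diff=4 [FAIL (|-1-3|=4 > 1)], height=4
  node 18: h_left=-1, h_right=4, diff=5 [FAIL (|-1-4|=5 > 1)], height=5
  node 15: h_left=-1, h_right=5, diff=6 [FAIL (|-1-5|=6 > 1)], height=6
  node 11: h_left=-1, h_right=6, diff=7 [FAIL (|-1-6|=7 > 1)], height=7
  node 3: h_left=-1, h_right=7, diff=8 [FAIL (|-1-7|=8 > 1)], height=8
  node 2: h_left=-1, h_right=8, diff=9 [FAIL (|-1-8|=9 > 1)], height=9
Node 35 violates the condition: |-1 - 1| = 2 > 1.
Result: Not balanced


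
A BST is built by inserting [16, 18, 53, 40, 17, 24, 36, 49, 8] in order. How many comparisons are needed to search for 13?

Search path for 13: 16 -> 8
Found: False
Comparisons: 2


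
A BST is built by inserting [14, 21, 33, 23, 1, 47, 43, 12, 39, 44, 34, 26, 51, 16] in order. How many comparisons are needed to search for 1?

Search path for 1: 14 -> 1
Found: True
Comparisons: 2


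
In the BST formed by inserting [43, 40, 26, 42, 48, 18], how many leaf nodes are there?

Tree built from: [43, 40, 26, 42, 48, 18]
Tree (level-order array): [43, 40, 48, 26, 42, None, None, 18]
Rule: A leaf has 0 children.
Per-node child counts:
  node 43: 2 child(ren)
  node 40: 2 child(ren)
  node 26: 1 child(ren)
  node 18: 0 child(ren)
  node 42: 0 child(ren)
  node 48: 0 child(ren)
Matching nodes: [18, 42, 48]
Count of leaf nodes: 3


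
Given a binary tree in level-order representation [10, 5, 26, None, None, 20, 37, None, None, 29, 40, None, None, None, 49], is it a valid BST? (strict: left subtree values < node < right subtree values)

Level-order array: [10, 5, 26, None, None, 20, 37, None, None, 29, 40, None, None, None, 49]
Validate using subtree bounds (lo, hi): at each node, require lo < value < hi,
then recurse left with hi=value and right with lo=value.
Preorder trace (stopping at first violation):
  at node 10 with bounds (-inf, +inf): OK
  at node 5 with bounds (-inf, 10): OK
  at node 26 with bounds (10, +inf): OK
  at node 20 with bounds (10, 26): OK
  at node 37 with bounds (26, +inf): OK
  at node 29 with bounds (26, 37): OK
  at node 40 with bounds (37, +inf): OK
  at node 49 with bounds (40, +inf): OK
No violation found at any node.
Result: Valid BST


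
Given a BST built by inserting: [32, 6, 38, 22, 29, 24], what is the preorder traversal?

Tree insertion order: [32, 6, 38, 22, 29, 24]
Tree (level-order array): [32, 6, 38, None, 22, None, None, None, 29, 24]
Preorder traversal: [32, 6, 22, 29, 24, 38]


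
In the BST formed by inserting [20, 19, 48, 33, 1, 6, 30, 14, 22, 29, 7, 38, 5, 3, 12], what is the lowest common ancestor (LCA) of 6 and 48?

Tree insertion order: [20, 19, 48, 33, 1, 6, 30, 14, 22, 29, 7, 38, 5, 3, 12]
Tree (level-order array): [20, 19, 48, 1, None, 33, None, None, 6, 30, 38, 5, 14, 22, None, None, None, 3, None, 7, None, None, 29, None, None, None, 12]
In a BST, the LCA of p=6, q=48 is the first node v on the
root-to-leaf path with p <= v <= q (go left if both < v, right if both > v).
Walk from root:
  at 20: 6 <= 20 <= 48, this is the LCA
LCA = 20


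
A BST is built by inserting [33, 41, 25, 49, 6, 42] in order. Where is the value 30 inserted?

Starting tree (level order): [33, 25, 41, 6, None, None, 49, None, None, 42]
Insertion path: 33 -> 25
Result: insert 30 as right child of 25
Final tree (level order): [33, 25, 41, 6, 30, None, 49, None, None, None, None, 42]


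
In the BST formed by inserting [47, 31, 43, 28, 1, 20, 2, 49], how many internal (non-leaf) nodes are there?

Tree built from: [47, 31, 43, 28, 1, 20, 2, 49]
Tree (level-order array): [47, 31, 49, 28, 43, None, None, 1, None, None, None, None, 20, 2]
Rule: An internal node has at least one child.
Per-node child counts:
  node 47: 2 child(ren)
  node 31: 2 child(ren)
  node 28: 1 child(ren)
  node 1: 1 child(ren)
  node 20: 1 child(ren)
  node 2: 0 child(ren)
  node 43: 0 child(ren)
  node 49: 0 child(ren)
Matching nodes: [47, 31, 28, 1, 20]
Count of internal (non-leaf) nodes: 5


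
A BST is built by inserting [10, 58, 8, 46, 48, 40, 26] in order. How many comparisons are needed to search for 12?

Search path for 12: 10 -> 58 -> 46 -> 40 -> 26
Found: False
Comparisons: 5


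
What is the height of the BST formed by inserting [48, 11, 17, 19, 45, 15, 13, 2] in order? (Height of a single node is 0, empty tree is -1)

Insertion order: [48, 11, 17, 19, 45, 15, 13, 2]
Tree (level-order array): [48, 11, None, 2, 17, None, None, 15, 19, 13, None, None, 45]
Compute height bottom-up (empty subtree = -1):
  height(2) = 1 + max(-1, -1) = 0
  height(13) = 1 + max(-1, -1) = 0
  height(15) = 1 + max(0, -1) = 1
  height(45) = 1 + max(-1, -1) = 0
  height(19) = 1 + max(-1, 0) = 1
  height(17) = 1 + max(1, 1) = 2
  height(11) = 1 + max(0, 2) = 3
  height(48) = 1 + max(3, -1) = 4
Height = 4


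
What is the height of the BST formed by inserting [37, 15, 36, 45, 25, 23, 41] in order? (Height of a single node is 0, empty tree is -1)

Insertion order: [37, 15, 36, 45, 25, 23, 41]
Tree (level-order array): [37, 15, 45, None, 36, 41, None, 25, None, None, None, 23]
Compute height bottom-up (empty subtree = -1):
  height(23) = 1 + max(-1, -1) = 0
  height(25) = 1 + max(0, -1) = 1
  height(36) = 1 + max(1, -1) = 2
  height(15) = 1 + max(-1, 2) = 3
  height(41) = 1 + max(-1, -1) = 0
  height(45) = 1 + max(0, -1) = 1
  height(37) = 1 + max(3, 1) = 4
Height = 4


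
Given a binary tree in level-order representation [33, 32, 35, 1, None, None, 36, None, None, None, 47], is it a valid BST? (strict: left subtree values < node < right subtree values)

Level-order array: [33, 32, 35, 1, None, None, 36, None, None, None, 47]
Validate using subtree bounds (lo, hi): at each node, require lo < value < hi,
then recurse left with hi=value and right with lo=value.
Preorder trace (stopping at first violation):
  at node 33 with bounds (-inf, +inf): OK
  at node 32 with bounds (-inf, 33): OK
  at node 1 with bounds (-inf, 32): OK
  at node 35 with bounds (33, +inf): OK
  at node 36 with bounds (35, +inf): OK
  at node 47 with bounds (36, +inf): OK
No violation found at any node.
Result: Valid BST


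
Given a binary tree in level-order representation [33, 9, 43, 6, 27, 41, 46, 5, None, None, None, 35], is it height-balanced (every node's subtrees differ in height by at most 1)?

Tree (level-order array): [33, 9, 43, 6, 27, 41, 46, 5, None, None, None, 35]
Definition: a tree is height-balanced if, at every node, |h(left) - h(right)| <= 1 (empty subtree has height -1).
Bottom-up per-node check:
  node 5: h_left=-1, h_right=-1, diff=0 [OK], height=0
  node 6: h_left=0, h_right=-1, diff=1 [OK], height=1
  node 27: h_left=-1, h_right=-1, diff=0 [OK], height=0
  node 9: h_left=1, h_right=0, diff=1 [OK], height=2
  node 35: h_left=-1, h_right=-1, diff=0 [OK], height=0
  node 41: h_left=0, h_right=-1, diff=1 [OK], height=1
  node 46: h_left=-1, h_right=-1, diff=0 [OK], height=0
  node 43: h_left=1, h_right=0, diff=1 [OK], height=2
  node 33: h_left=2, h_right=2, diff=0 [OK], height=3
All nodes satisfy the balance condition.
Result: Balanced


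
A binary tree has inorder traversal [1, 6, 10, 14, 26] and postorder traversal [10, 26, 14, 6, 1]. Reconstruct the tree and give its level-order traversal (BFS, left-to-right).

Inorder:   [1, 6, 10, 14, 26]
Postorder: [10, 26, 14, 6, 1]
Algorithm: postorder visits root last, so walk postorder right-to-left;
each value is the root of the current inorder slice — split it at that
value, recurse on the right subtree first, then the left.
Recursive splits:
  root=1; inorder splits into left=[], right=[6, 10, 14, 26]
  root=6; inorder splits into left=[], right=[10, 14, 26]
  root=14; inorder splits into left=[10], right=[26]
  root=26; inorder splits into left=[], right=[]
  root=10; inorder splits into left=[], right=[]
Reconstructed level-order: [1, 6, 14, 10, 26]


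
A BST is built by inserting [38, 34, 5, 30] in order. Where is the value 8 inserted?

Starting tree (level order): [38, 34, None, 5, None, None, 30]
Insertion path: 38 -> 34 -> 5 -> 30
Result: insert 8 as left child of 30
Final tree (level order): [38, 34, None, 5, None, None, 30, 8]


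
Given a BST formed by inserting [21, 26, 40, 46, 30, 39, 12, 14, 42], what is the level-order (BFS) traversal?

Tree insertion order: [21, 26, 40, 46, 30, 39, 12, 14, 42]
Tree (level-order array): [21, 12, 26, None, 14, None, 40, None, None, 30, 46, None, 39, 42]
BFS from the root, enqueuing left then right child of each popped node:
  queue [21] -> pop 21, enqueue [12, 26], visited so far: [21]
  queue [12, 26] -> pop 12, enqueue [14], visited so far: [21, 12]
  queue [26, 14] -> pop 26, enqueue [40], visited so far: [21, 12, 26]
  queue [14, 40] -> pop 14, enqueue [none], visited so far: [21, 12, 26, 14]
  queue [40] -> pop 40, enqueue [30, 46], visited so far: [21, 12, 26, 14, 40]
  queue [30, 46] -> pop 30, enqueue [39], visited so far: [21, 12, 26, 14, 40, 30]
  queue [46, 39] -> pop 46, enqueue [42], visited so far: [21, 12, 26, 14, 40, 30, 46]
  queue [39, 42] -> pop 39, enqueue [none], visited so far: [21, 12, 26, 14, 40, 30, 46, 39]
  queue [42] -> pop 42, enqueue [none], visited so far: [21, 12, 26, 14, 40, 30, 46, 39, 42]
Result: [21, 12, 26, 14, 40, 30, 46, 39, 42]
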